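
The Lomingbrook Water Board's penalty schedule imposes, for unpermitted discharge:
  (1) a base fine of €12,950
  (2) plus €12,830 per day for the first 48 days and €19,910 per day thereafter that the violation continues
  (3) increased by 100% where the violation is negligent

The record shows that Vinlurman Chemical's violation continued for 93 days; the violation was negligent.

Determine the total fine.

€3,049,480

First 48 days: 48 × €12,830 = €615,840
Remaining days: (93 − 48) × €19,910 = €895,950
Per-day component: €615,840 + €895,950 = €1,511,790
Base plus per-day: €12,950 + €1,511,790 = €1,524,740
Enhancement: 100% of €1,524,740 = €1,524,740
Enhanced fine: €1,524,740 + €1,524,740 = €3,049,480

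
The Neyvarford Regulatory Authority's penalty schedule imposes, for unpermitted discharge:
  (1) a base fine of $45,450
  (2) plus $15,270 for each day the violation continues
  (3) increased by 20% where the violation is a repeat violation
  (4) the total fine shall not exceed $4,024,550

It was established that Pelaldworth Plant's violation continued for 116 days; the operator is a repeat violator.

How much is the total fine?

$2,180,124

Per-day component: 116 × $15,270 = $1,771,320
Base plus per-day: $45,450 + $1,771,320 = $1,816,770
Enhancement: 20% of $1,816,770 = $363,354
Enhanced fine: $1,816,770 + $363,354 = $2,180,124
Cap at $4,024,550: $2,180,124 is within the cap, no reduction.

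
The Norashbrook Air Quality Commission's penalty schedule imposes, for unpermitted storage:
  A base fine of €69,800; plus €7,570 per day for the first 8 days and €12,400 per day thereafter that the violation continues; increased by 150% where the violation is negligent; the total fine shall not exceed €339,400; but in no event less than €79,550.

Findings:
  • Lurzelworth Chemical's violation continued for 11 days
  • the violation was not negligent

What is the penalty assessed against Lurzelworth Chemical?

First 8 days: 8 × €7,570 = €60,560
Remaining days: (11 − 8) × €12,400 = €37,200
Per-day component: €60,560 + €37,200 = €97,760
Base plus per-day: €69,800 + €97,760 = €167,560
The violation was not negligent: no 150% increase.
Cap at €339,400: €167,560 is within the cap, no reduction.
Minimum €79,550: €167,560 meets the minimum, no increase.

€167,560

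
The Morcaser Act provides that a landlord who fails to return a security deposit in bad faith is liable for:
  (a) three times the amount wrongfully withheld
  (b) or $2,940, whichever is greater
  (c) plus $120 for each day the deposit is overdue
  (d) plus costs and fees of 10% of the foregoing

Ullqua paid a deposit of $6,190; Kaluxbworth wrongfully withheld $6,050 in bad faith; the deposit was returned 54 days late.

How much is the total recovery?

Recovery: $27,093

Trebled: 3 × $6,050 = $18,150
Minimum $2,940: $18,150 meets the minimum, no increase.
Late-return penalty: 54 × $120 = $6,480
Damages plus late penalty: $18,150 + $6,480 = $24,630
Costs and fees: 10% of $24,630 = $2,463
Total recovery: $24,630 + $2,463 = $27,093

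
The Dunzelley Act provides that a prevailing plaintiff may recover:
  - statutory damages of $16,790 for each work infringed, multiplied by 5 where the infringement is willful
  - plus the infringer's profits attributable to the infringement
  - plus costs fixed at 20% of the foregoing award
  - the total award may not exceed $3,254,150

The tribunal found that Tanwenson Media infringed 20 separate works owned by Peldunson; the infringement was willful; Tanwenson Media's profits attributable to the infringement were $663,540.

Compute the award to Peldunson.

Statutory damages: 20 × $16,790 = $335,800
Multiplied by 5: 5 × $335,800 = $1,679,000
Combined award: $1,679,000 + $663,540 = $2,342,540
Costs: 20% of $2,342,540 = $468,508
Award plus costs: $2,342,540 + $468,508 = $2,811,048
Cap at $3,254,150: $2,811,048 is within the cap, no reduction.

Award: $2,811,048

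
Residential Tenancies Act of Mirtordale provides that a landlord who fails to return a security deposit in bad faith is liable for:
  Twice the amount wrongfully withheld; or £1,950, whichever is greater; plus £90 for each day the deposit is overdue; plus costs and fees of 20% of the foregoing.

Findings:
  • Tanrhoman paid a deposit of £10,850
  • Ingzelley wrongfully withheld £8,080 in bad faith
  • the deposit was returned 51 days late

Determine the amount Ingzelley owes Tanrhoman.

Doubled: 2 × £8,080 = £16,160
Minimum £1,950: £16,160 meets the minimum, no increase.
Late-return penalty: 51 × £90 = £4,590
Damages plus late penalty: £16,160 + £4,590 = £20,750
Costs and fees: 20% of £20,750 = £4,150
Total recovery: £20,750 + £4,150 = £24,900

£24,900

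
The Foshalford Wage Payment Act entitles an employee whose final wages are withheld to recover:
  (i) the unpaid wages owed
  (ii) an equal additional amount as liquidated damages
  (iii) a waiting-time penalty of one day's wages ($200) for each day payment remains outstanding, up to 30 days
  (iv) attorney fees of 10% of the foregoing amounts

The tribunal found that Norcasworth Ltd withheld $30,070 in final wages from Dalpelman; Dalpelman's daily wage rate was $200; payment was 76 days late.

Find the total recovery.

$72,754

Liquidated damages (equal amount): $30,070
Penalty days: min(76, 30) = 30
Waiting-time penalty: 30 × $200 = $6,000
Subtotal: $30,070 + $30,070 + $6,000 = $66,140
Attorney fees: 10% of $66,140 = $6,614
Total award: $66,140 + $6,614 = $72,754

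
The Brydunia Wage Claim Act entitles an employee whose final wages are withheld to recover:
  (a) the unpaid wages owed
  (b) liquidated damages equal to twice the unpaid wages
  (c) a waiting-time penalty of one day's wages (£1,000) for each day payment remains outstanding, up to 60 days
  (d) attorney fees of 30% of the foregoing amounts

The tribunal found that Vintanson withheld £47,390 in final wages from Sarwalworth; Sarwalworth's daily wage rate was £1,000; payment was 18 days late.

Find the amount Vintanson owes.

£208,221

Doubled: 2 × £47,390 = £94,780
Penalty days: min(18, 60) = 18
Waiting-time penalty: 18 × £1,000 = £18,000
Subtotal: £47,390 + £94,780 + £18,000 = £160,170
Attorney fees: 30% of £160,170 = £48,051
Total award: £160,170 + £48,051 = £208,221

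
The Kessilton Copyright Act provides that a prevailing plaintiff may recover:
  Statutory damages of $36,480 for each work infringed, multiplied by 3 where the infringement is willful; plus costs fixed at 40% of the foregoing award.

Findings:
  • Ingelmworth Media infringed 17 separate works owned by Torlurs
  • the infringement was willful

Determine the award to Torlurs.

Statutory damages: 17 × $36,480 = $620,160
Trebled: 3 × $620,160 = $1,860,480
Costs: 40% of $1,860,480 = $744,192
Award plus costs: $1,860,480 + $744,192 = $2,604,672

$2,604,672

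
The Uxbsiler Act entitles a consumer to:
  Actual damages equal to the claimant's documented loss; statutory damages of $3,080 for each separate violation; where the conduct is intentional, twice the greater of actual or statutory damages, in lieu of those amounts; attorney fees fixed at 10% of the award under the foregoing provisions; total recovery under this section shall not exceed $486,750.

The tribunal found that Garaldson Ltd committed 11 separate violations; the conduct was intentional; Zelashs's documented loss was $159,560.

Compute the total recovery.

Total recovery: $351,032

Statutory damages: 11 × $3,080 = $33,880
Greater of actual damages ($159,560) or statutory damages ($33,880): $159,560
Doubled: 2 × $159,560 = $319,120
Attorney fees: 10% of $319,120 = $31,912
Total before cap: $319,120 + $31,912 = $351,032
Cap at $486,750: $351,032 is within the cap, no reduction.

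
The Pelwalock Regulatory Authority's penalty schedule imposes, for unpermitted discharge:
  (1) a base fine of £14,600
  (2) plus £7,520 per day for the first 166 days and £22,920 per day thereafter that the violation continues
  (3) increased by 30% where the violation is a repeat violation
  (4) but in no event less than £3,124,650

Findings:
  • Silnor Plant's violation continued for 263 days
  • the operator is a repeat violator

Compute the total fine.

£4,532,008

First 166 days: 166 × £7,520 = £1,248,320
Remaining days: (263 − 166) × £22,920 = £2,223,240
Per-day component: £1,248,320 + £2,223,240 = £3,471,560
Base plus per-day: £14,600 + £3,471,560 = £3,486,160
Enhancement: 30% of £3,486,160 = £1,045,848
Enhanced fine: £3,486,160 + £1,045,848 = £4,532,008
Minimum £3,124,650: £4,532,008 meets the minimum, no increase.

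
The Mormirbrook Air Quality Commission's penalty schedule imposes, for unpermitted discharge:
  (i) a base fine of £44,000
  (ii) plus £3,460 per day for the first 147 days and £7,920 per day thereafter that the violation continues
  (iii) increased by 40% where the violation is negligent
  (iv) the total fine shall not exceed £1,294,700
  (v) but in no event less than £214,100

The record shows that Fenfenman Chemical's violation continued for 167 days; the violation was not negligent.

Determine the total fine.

Civil penalty: £711,020

First 147 days: 147 × £3,460 = £508,620
Remaining days: (167 − 147) × £7,920 = £158,400
Per-day component: £508,620 + £158,400 = £667,020
Base plus per-day: £44,000 + £667,020 = £711,020
The violation was not negligent: no 40% increase.
Cap at £1,294,700: £711,020 is within the cap, no reduction.
Minimum £214,100: £711,020 meets the minimum, no increase.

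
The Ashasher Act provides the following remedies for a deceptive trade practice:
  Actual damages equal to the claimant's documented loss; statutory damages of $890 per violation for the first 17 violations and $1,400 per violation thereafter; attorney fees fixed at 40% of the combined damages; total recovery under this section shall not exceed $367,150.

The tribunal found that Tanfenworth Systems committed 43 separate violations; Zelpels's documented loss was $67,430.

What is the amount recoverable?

$166,544

First 17 violations: 17 × $890 = $15,130
Remaining violations: (43 − 17) × $1,400 = $36,400
Statutory damages: $15,130 + $36,400 = $51,530
Combined damages: $67,430 + $51,530 = $118,960
Attorney fees: 40% of $118,960 = $47,584
Total before cap: $118,960 + $47,584 = $166,544
Cap at $367,150: $166,544 is within the cap, no reduction.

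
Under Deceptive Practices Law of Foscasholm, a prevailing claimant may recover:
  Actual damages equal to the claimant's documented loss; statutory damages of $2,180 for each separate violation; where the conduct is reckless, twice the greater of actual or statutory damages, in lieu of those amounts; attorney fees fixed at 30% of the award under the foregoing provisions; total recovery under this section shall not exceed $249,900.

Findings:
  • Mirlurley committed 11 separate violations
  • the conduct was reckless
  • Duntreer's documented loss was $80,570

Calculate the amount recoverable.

$209,482

Statutory damages: 11 × $2,180 = $23,980
Greater of actual damages ($80,570) or statutory damages ($23,980): $80,570
Doubled: 2 × $80,570 = $161,140
Attorney fees: 30% of $161,140 = $48,342
Total before cap: $161,140 + $48,342 = $209,482
Cap at $249,900: $209,482 is within the cap, no reduction.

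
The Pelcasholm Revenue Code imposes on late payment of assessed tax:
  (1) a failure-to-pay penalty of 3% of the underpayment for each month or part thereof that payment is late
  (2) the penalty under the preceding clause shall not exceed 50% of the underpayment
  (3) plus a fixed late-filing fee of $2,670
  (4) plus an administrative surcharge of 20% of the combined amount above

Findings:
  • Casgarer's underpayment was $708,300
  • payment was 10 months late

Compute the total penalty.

$258,192

Accrued rate: 3% × 10 = 30%, capped at 50% → 30%
Failure-to-pay penalty: 30% of $708,300 = $212,490
Penalty before surcharge: $212,490 + $2,670 = $215,160
Administrative surcharge: 20% of $215,160 = $43,032
Total penalty: $215,160 + $43,032 = $258,192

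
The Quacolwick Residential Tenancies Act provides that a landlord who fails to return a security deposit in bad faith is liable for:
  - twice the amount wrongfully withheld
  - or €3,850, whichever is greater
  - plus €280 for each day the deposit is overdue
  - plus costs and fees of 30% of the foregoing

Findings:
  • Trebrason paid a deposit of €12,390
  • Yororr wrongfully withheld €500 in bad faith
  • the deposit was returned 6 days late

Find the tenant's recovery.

€7,189

Doubled: 2 × €500 = €1,000
Minimum €3,850: €1,000 is below the minimum → €3,850
Late-return penalty: 6 × €280 = €1,680
Damages plus late penalty: €3,850 + €1,680 = €5,530
Costs and fees: 30% of €5,530 = €1,659
Total recovery: €5,530 + €1,659 = €7,189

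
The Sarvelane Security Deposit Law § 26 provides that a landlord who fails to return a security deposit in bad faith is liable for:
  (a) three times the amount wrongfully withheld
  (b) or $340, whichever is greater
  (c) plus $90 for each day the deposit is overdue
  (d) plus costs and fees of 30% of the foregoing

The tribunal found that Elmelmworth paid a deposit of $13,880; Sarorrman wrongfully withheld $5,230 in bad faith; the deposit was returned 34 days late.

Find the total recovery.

Recovery: $24,375

Trebled: 3 × $5,230 = $15,690
Minimum $340: $15,690 meets the minimum, no increase.
Late-return penalty: 34 × $90 = $3,060
Damages plus late penalty: $15,690 + $3,060 = $18,750
Costs and fees: 30% of $18,750 = $5,625
Total recovery: $18,750 + $5,625 = $24,375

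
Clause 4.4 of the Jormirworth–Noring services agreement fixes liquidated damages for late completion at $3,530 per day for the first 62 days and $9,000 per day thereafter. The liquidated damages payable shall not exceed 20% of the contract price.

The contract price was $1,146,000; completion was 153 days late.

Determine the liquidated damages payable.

First 62 days: 62 × $3,530 = $218,860
Remaining days: (153 − 62) × $9,000 = $819,000
Accrued per-day damages: $218,860 + $819,000 = $1,037,860
Cap: 20% of $1,146,000 = $229,200
Cap at $229,200: $1,037,860 exceeds the cap → $229,200

$229,200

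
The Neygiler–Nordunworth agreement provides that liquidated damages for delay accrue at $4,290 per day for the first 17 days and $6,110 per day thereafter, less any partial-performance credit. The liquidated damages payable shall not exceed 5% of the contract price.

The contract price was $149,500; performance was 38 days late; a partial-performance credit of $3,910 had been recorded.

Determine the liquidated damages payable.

First 17 days: 17 × $4,290 = $72,930
Remaining days: (38 − 17) × $6,110 = $128,310
Accrued per-day damages: $72,930 + $128,310 = $201,240
Less partial-performance credit: $201,240 − $3,910 = $197,330
Cap: 5% of $149,500 = $7,475
Cap at $7,475: $197,330 exceeds the cap → $7,475

Liquidated damages: $7,475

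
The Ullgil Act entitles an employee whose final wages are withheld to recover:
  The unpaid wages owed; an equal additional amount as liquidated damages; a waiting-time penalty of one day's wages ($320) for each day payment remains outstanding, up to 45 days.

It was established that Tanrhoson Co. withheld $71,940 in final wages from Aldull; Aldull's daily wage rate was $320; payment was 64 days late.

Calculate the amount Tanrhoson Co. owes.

$158,280

Liquidated damages (equal amount): $71,940
Penalty days: min(64, 45) = 45
Waiting-time penalty: 45 × $320 = $14,400
Total award: $71,940 + $71,940 + $14,400 = $158,280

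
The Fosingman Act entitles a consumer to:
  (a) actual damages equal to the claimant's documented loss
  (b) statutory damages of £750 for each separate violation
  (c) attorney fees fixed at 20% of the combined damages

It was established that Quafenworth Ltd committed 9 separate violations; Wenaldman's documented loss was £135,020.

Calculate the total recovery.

Statutory damages: 9 × £750 = £6,750
Combined damages: £135,020 + £6,750 = £141,770
Attorney fees: 20% of £141,770 = £28,354
Total recovery: £141,770 + £28,354 = £170,124

£170,124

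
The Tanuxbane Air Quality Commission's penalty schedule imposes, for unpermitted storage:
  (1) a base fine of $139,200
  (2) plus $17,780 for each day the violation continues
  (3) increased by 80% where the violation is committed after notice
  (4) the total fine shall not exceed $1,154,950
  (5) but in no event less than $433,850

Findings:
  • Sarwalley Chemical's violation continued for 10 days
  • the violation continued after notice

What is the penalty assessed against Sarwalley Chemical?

Per-day component: 10 × $17,780 = $177,800
Base plus per-day: $139,200 + $177,800 = $317,000
Enhancement: 80% of $317,000 = $253,600
Enhanced fine: $317,000 + $253,600 = $570,600
Cap at $1,154,950: $570,600 is within the cap, no reduction.
Minimum $433,850: $570,600 meets the minimum, no increase.

$570,600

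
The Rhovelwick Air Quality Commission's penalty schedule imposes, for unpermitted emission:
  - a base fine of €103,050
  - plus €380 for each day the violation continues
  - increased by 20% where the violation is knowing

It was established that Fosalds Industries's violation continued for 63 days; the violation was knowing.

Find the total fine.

Per-day component: 63 × €380 = €23,940
Base plus per-day: €103,050 + €23,940 = €126,990
Enhancement: 20% of €126,990 = €25,398
Enhanced fine: €126,990 + €25,398 = €152,388

€152,388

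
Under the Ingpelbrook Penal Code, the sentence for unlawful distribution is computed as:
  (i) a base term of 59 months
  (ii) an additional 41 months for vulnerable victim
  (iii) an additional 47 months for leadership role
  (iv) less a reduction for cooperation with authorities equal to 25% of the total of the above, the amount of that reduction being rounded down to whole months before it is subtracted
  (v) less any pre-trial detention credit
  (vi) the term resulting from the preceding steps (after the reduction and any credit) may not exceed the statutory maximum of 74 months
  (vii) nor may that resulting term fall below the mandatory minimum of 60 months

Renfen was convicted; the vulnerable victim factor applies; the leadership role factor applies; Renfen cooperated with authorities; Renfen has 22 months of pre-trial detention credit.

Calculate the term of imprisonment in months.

Sentence: 74 months

Vulnerable victim enhancement: +41 months
Leadership role enhancement: +47 months
Adjusted term: 59 months + 41 months + 47 months = 147 months
Cooperation with authorities reduction: 25% of 147 months = 36 months (rounded down)
After reduction: 147 − 36 = 111 months
Less pre-trial detention credit: 111 months − 22 months = 89 months
Cap at 74 months: 89 months exceeds the cap → 74 months
Minimum 60 months: 74 months meets the minimum, no increase.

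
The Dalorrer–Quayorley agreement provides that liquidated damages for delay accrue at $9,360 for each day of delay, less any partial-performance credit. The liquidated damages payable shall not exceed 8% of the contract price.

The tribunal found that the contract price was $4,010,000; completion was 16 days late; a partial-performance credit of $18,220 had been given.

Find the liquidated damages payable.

$131,540

Per-day damages: 16 × $9,360 = $149,760
Less partial-performance credit: $149,760 − $18,220 = $131,540
Cap: 8% of $4,010,000 = $320,800
Cap at $320,800: $131,540 is within the cap, no reduction.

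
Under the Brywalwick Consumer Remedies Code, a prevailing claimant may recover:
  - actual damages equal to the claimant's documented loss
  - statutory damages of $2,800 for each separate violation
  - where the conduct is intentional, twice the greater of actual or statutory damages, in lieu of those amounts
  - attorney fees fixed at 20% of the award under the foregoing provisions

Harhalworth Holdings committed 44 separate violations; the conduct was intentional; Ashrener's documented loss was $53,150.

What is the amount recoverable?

Statutory damages: 44 × $2,800 = $123,200
Greater of actual damages ($53,150) or statutory damages ($123,200): $123,200
Doubled: 2 × $123,200 = $246,400
Attorney fees: 20% of $246,400 = $49,280
Total recovery: $246,400 + $49,280 = $295,680

$295,680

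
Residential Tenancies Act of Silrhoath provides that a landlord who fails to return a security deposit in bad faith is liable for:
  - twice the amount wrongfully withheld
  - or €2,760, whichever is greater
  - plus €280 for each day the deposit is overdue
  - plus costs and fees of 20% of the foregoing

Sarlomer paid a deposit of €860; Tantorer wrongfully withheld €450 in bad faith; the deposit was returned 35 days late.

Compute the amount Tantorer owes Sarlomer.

Doubled: 2 × €450 = €900
Minimum €2,760: €900 is below the minimum → €2,760
Late-return penalty: 35 × €280 = €9,800
Damages plus late penalty: €2,760 + €9,800 = €12,560
Costs and fees: 20% of €12,560 = €2,512
Total recovery: €12,560 + €2,512 = €15,072

€15,072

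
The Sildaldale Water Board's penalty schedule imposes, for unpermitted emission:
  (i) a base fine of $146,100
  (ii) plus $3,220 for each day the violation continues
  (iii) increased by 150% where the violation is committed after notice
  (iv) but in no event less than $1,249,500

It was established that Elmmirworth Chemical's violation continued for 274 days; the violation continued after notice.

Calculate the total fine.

Per-day component: 274 × $3,220 = $882,280
Base plus per-day: $146,100 + $882,280 = $1,028,380
Enhancement: 150% of $1,028,380 = $1,542,570
Enhanced fine: $1,028,380 + $1,542,570 = $2,570,950
Minimum $1,249,500: $2,570,950 meets the minimum, no increase.

$2,570,950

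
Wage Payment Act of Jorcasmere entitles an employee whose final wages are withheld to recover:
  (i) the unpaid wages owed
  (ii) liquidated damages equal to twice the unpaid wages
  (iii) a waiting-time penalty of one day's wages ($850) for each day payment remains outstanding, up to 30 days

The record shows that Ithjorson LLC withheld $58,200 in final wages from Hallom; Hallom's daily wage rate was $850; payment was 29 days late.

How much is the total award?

Doubled: 2 × $58,200 = $116,400
Penalty days: min(29, 30) = 29
Waiting-time penalty: 29 × $850 = $24,650
Total award: $58,200 + $116,400 + $24,650 = $199,250

$199,250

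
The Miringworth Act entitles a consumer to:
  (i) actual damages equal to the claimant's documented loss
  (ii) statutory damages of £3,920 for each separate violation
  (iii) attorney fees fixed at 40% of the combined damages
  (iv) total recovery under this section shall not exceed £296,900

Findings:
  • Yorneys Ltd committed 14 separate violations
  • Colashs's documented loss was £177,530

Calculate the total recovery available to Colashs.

Total recovery: £296,900

Statutory damages: 14 × £3,920 = £54,880
Combined damages: £177,530 + £54,880 = £232,410
Attorney fees: 40% of £232,410 = £92,964
Total before cap: £232,410 + £92,964 = £325,374
Cap at £296,900: £325,374 exceeds the cap → £296,900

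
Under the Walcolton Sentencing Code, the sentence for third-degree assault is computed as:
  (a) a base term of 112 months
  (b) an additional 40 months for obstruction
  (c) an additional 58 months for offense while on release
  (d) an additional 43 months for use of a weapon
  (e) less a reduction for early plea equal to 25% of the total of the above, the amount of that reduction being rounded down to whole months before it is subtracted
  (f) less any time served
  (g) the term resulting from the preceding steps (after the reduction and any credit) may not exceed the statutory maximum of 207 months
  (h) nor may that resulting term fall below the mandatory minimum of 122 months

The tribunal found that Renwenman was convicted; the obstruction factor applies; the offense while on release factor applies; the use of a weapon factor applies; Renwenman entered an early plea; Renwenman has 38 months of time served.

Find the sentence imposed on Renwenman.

Obstruction enhancement: +40 months
Offense while on release enhancement: +58 months
Use of a weapon enhancement: +43 months
Adjusted term: 112 months + 40 months + 58 months + 43 months = 253 months
Early plea reduction: 25% of 253 months = 63 months (rounded down)
After reduction: 253 − 63 = 190 months
Less time served: 190 months − 38 months = 152 months
Cap at 207 months: 152 months is within the cap, no reduction.
Minimum 122 months: 152 months meets the minimum, no increase.

152 months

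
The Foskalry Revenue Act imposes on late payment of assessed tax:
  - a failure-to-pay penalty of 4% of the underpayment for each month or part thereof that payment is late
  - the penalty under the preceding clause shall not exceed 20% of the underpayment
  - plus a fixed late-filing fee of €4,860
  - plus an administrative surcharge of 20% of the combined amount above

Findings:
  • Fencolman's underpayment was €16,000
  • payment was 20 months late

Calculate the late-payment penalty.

Accrued rate: 4% × 20 = 80%, capped at 20% → 20%
Failure-to-pay penalty: 20% of €16,000 = €3,200
Penalty before surcharge: €3,200 + €4,860 = €8,060
Administrative surcharge: 20% of €8,060 = €1,612
Total penalty: €8,060 + €1,612 = €9,672

€9,672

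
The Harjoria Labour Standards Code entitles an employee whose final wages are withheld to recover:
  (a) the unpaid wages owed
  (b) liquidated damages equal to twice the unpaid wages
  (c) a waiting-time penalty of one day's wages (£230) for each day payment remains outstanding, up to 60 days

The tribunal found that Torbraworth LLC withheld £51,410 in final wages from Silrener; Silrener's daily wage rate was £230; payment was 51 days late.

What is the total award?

Doubled: 2 × £51,410 = £102,820
Penalty days: min(51, 60) = 51
Waiting-time penalty: 51 × £230 = £11,730
Total award: £51,410 + £102,820 + £11,730 = £165,960

£165,960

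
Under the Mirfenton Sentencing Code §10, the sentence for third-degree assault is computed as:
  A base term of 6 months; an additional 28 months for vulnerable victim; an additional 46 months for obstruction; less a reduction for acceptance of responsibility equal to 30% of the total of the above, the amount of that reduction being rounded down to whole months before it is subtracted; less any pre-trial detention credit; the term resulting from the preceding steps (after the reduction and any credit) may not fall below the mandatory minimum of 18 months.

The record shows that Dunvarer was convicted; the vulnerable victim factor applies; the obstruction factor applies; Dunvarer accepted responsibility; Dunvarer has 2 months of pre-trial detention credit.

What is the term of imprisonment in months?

Vulnerable victim enhancement: +28 months
Obstruction enhancement: +46 months
Adjusted term: 6 months + 28 months + 46 months = 80 months
Acceptance of responsibility reduction: 30% of 80 months = 24 months (rounded down)
After reduction: 80 − 24 = 56 months
Less pre-trial detention credit: 56 months − 2 months = 54 months
Minimum 18 months: 54 months meets the minimum, no increase.

54 months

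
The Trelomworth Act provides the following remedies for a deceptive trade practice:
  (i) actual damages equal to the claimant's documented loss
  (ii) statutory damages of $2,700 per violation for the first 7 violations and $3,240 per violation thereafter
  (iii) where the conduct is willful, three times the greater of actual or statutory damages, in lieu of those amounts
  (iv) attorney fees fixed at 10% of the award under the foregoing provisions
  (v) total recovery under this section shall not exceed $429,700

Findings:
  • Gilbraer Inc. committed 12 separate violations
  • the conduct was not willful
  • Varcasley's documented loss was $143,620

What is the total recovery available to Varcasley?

$196,592

First 7 violations: 7 × $2,700 = $18,900
Remaining violations: (12 − 7) × $3,240 = $16,200
Statutory damages: $18,900 + $16,200 = $35,100
Conduct not willful: the in-lieu enhancement does not apply.
Actual plus statutory damages: $143,620 + $35,100 = $178,720
Attorney fees: 10% of $178,720 = $17,872
Total before cap: $178,720 + $17,872 = $196,592
Cap at $429,700: $196,592 is within the cap, no reduction.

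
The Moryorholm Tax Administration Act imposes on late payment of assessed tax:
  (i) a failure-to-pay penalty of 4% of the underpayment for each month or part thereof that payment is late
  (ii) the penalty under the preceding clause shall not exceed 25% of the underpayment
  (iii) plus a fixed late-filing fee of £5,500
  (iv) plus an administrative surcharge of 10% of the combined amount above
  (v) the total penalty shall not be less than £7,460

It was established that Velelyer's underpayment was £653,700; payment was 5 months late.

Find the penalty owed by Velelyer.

Accrued rate: 4% × 5 = 20%, capped at 25% → 20%
Failure-to-pay penalty: 20% of £653,700 = £130,740
Penalty before surcharge: £130,740 + £5,500 = £136,240
Administrative surcharge: 10% of £136,240 = £13,624
Total penalty: £136,240 + £13,624 = £149,864
Minimum £7,460: £149,864 meets the minimum, no increase.

Penalty: £149,864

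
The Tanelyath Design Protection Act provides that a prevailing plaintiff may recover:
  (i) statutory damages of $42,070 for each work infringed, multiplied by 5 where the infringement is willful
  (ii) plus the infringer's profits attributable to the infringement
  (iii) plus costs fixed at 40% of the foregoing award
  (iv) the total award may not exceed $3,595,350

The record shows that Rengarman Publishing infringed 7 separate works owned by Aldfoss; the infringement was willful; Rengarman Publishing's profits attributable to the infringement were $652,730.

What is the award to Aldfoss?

Statutory damages: 7 × $42,070 = $294,490
Multiplied by 5: 5 × $294,490 = $1,472,450
Combined award: $1,472,450 + $652,730 = $2,125,180
Costs: 40% of $2,125,180 = $850,072
Award plus costs: $2,125,180 + $850,072 = $2,975,252
Cap at $3,595,350: $2,975,252 is within the cap, no reduction.

$2,975,252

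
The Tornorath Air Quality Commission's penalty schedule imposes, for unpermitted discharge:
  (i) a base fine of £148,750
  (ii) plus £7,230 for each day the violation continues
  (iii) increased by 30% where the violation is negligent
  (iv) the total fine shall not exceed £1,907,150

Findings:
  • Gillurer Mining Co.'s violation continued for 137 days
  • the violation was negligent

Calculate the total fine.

£1,481,038

Per-day component: 137 × £7,230 = £990,510
Base plus per-day: £148,750 + £990,510 = £1,139,260
Enhancement: 30% of £1,139,260 = £341,778
Enhanced fine: £1,139,260 + £341,778 = £1,481,038
Cap at £1,907,150: £1,481,038 is within the cap, no reduction.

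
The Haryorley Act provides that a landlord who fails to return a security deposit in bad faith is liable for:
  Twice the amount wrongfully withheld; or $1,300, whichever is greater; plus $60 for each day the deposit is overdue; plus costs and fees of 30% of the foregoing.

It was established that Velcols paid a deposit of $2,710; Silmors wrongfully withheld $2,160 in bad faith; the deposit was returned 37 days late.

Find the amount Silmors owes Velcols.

$8,502

Doubled: 2 × $2,160 = $4,320
Minimum $1,300: $4,320 meets the minimum, no increase.
Late-return penalty: 37 × $60 = $2,220
Damages plus late penalty: $4,320 + $2,220 = $6,540
Costs and fees: 30% of $6,540 = $1,962
Total recovery: $6,540 + $1,962 = $8,502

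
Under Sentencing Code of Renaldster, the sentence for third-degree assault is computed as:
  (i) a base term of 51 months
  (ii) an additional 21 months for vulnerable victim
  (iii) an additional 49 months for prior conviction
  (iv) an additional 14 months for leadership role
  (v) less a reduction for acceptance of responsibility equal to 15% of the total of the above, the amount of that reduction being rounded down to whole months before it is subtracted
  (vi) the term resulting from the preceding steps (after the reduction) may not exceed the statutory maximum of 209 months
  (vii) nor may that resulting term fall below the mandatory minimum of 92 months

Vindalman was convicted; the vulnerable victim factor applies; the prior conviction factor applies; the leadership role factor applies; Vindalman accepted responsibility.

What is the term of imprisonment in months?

Sentence: 115 months

Vulnerable victim enhancement: +21 months
Prior conviction enhancement: +49 months
Leadership role enhancement: +14 months
Adjusted term: 51 months + 21 months + 49 months + 14 months = 135 months
Acceptance of responsibility reduction: 15% of 135 months = 20 months (rounded down)
After reduction: 135 − 20 = 115 months
Cap at 209 months: 115 months is within the cap, no reduction.
Minimum 92 months: 115 months meets the minimum, no increase.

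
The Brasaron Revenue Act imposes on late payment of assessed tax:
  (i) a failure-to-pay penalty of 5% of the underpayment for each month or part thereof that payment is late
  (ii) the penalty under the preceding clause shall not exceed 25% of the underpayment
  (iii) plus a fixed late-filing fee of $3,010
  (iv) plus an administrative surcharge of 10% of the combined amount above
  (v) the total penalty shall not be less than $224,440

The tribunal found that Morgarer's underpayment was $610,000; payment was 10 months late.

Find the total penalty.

Accrued rate: 5% × 10 = 50%, capped at 25% → 25%
Failure-to-pay penalty: 25% of $610,000 = $152,500
Penalty before surcharge: $152,500 + $3,010 = $155,510
Administrative surcharge: 10% of $155,510 = $15,551
Total penalty: $155,510 + $15,551 = $171,061
Minimum $224,440: $171,061 is below the minimum → $224,440

$224,440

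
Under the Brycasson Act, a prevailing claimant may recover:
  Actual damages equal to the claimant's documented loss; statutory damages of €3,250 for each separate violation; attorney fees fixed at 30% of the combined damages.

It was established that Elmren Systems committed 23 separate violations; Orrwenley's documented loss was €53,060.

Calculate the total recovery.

€166,153

Statutory damages: 23 × €3,250 = €74,750
Combined damages: €53,060 + €74,750 = €127,810
Attorney fees: 30% of €127,810 = €38,343
Total recovery: €127,810 + €38,343 = €166,153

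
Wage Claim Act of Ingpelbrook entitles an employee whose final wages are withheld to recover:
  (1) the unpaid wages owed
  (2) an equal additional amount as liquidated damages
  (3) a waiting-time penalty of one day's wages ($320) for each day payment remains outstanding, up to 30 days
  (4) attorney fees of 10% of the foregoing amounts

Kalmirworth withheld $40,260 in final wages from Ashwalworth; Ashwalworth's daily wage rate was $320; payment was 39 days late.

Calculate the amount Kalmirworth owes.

$99,132

Liquidated damages (equal amount): $40,260
Penalty days: min(39, 30) = 30
Waiting-time penalty: 30 × $320 = $9,600
Subtotal: $40,260 + $40,260 + $9,600 = $90,120
Attorney fees: 10% of $90,120 = $9,012
Total award: $90,120 + $9,012 = $99,132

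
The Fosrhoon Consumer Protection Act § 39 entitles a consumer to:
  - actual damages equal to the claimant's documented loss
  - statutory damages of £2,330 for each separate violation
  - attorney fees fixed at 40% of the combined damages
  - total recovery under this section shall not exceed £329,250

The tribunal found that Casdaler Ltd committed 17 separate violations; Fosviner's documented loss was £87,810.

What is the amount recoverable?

Statutory damages: 17 × £2,330 = £39,610
Combined damages: £87,810 + £39,610 = £127,420
Attorney fees: 40% of £127,420 = £50,968
Total before cap: £127,420 + £50,968 = £178,388
Cap at £329,250: £178,388 is within the cap, no reduction.

£178,388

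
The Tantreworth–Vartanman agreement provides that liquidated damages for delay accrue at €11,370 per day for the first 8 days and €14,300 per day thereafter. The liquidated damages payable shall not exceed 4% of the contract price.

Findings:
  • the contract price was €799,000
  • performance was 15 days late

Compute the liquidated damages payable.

First 8 days: 8 × €11,370 = €90,960
Remaining days: (15 − 8) × €14,300 = €100,100
Accrued per-day damages: €90,960 + €100,100 = €191,060
Cap: 4% of €799,000 = €31,960
Cap at €31,960: €191,060 exceeds the cap → €31,960

€31,960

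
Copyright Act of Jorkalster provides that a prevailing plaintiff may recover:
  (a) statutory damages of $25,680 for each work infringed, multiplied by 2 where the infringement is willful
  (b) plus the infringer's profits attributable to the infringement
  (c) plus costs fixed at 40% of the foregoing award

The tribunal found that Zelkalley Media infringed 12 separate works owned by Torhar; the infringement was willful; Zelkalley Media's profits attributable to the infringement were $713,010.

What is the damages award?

Statutory damages: 12 × $25,680 = $308,160
Doubled: 2 × $308,160 = $616,320
Combined award: $616,320 + $713,010 = $1,329,330
Costs: 40% of $1,329,330 = $531,732
Award plus costs: $1,329,330 + $531,732 = $1,861,062

$1,861,062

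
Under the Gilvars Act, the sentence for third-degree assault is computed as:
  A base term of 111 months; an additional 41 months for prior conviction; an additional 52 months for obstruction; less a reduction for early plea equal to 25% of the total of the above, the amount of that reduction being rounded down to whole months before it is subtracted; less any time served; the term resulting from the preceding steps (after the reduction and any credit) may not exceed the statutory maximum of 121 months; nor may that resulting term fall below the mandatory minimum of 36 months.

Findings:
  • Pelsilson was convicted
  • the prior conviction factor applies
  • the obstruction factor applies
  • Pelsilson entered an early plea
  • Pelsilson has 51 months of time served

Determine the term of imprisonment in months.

Prior conviction enhancement: +41 months
Obstruction enhancement: +52 months
Adjusted term: 111 months + 41 months + 52 months = 204 months
Early plea reduction: 25% of 204 months = 51 months (rounded down)
After reduction: 204 − 51 = 153 months
Less time served: 153 months − 51 months = 102 months
Cap at 121 months: 102 months is within the cap, no reduction.
Minimum 36 months: 102 months meets the minimum, no increase.

102 months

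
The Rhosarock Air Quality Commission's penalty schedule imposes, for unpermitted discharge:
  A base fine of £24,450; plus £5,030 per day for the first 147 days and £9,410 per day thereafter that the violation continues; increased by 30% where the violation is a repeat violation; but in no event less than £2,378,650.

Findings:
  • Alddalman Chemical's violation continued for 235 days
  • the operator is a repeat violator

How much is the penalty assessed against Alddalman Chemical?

£2,378,650

First 147 days: 147 × £5,030 = £739,410
Remaining days: (235 − 147) × £9,410 = £828,080
Per-day component: £739,410 + £828,080 = £1,567,490
Base plus per-day: £24,450 + £1,567,490 = £1,591,940
Enhancement: 30% of £1,591,940 = £477,582
Enhanced fine: £1,591,940 + £477,582 = £2,069,522
Minimum £2,378,650: £2,069,522 is below the minimum → £2,378,650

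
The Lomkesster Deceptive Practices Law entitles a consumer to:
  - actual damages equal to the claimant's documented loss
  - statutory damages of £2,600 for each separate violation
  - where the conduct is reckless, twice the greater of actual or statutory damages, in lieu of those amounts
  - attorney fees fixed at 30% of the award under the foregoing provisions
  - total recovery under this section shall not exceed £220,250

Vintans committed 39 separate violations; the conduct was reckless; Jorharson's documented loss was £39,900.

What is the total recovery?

Statutory damages: 39 × £2,600 = £101,400
Greater of actual damages (£39,900) or statutory damages (£101,400): £101,400
Doubled: 2 × £101,400 = £202,800
Attorney fees: 30% of £202,800 = £60,840
Total before cap: £202,800 + £60,840 = £263,640
Cap at £220,250: £263,640 exceeds the cap → £220,250

£220,250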